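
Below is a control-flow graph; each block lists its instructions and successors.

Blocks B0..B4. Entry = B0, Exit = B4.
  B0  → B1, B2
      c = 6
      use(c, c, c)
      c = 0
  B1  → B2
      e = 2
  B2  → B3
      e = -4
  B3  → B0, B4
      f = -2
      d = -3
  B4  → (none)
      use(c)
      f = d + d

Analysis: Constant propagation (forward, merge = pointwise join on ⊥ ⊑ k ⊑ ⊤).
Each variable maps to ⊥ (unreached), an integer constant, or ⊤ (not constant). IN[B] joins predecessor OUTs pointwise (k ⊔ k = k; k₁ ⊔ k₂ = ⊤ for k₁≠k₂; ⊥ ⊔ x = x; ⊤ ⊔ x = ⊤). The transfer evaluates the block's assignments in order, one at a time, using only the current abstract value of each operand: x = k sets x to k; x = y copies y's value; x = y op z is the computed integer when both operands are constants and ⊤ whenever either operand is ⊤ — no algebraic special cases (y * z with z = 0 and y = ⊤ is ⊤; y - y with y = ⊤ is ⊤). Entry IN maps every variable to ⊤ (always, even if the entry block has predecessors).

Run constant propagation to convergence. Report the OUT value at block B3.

Converged values:
  B0:  IN=(all ⊤)  OUT={c:0; rest ⊤}
  B1:  IN={c:0; rest ⊤}  OUT={c:0, e:2; rest ⊤}
  B2:  IN={c:0; rest ⊤}  OUT={c:0, e:-4; rest ⊤}
  B3:  IN={c:0, e:-4; rest ⊤}  OUT={c:0, d:-3, e:-4, f:-2; rest ⊤}
  B4:  IN={c:0, d:-3, e:-4, f:-2; rest ⊤}  OUT={c:0, d:-3, e:-4, f:-6; rest ⊤}

Merge at B3: IN[B3] = OUT[B2] = {a: ⊤, b: ⊤, c: 0, d: ⊤, e: -4, f: ⊤}
Applying B3's transfer function to that IN value gives OUT[B3] (row B3 above).

Answer: {a: ⊤, b: ⊤, c: 0, d: -3, e: -4, f: -2}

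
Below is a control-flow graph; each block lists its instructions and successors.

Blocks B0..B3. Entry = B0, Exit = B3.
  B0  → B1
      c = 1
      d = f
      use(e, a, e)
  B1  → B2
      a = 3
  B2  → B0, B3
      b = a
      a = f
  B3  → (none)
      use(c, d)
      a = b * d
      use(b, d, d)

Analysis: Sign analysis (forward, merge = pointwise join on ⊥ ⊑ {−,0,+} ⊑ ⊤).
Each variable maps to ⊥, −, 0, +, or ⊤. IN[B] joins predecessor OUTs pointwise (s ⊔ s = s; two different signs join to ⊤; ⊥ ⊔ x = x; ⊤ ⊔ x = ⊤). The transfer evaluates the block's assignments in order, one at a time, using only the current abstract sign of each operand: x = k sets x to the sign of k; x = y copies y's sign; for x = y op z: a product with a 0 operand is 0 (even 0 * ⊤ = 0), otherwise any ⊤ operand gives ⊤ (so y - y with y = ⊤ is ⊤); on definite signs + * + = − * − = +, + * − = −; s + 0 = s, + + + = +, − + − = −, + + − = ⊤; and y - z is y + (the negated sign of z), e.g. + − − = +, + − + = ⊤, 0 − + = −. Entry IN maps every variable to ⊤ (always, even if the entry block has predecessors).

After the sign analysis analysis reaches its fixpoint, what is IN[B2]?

Per-block solution:
  B0:   IN=(all ⊤)   OUT={c:+; rest ⊤}
  B1:   IN={c:+; rest ⊤}   OUT={a:+, c:+; rest ⊤}
  B2:   IN={a:+, c:+; rest ⊤}   OUT={b:+, c:+; rest ⊤}
  B3:   IN={b:+, c:+; rest ⊤}   OUT={b:+, c:+; rest ⊤}

Merge at B2: IN[B2] = OUT[B1] = {a: +, b: ⊤, c: +, d: ⊤, e: ⊤, f: ⊤}

Answer: {a: +, b: ⊤, c: +, d: ⊤, e: ⊤, f: ⊤}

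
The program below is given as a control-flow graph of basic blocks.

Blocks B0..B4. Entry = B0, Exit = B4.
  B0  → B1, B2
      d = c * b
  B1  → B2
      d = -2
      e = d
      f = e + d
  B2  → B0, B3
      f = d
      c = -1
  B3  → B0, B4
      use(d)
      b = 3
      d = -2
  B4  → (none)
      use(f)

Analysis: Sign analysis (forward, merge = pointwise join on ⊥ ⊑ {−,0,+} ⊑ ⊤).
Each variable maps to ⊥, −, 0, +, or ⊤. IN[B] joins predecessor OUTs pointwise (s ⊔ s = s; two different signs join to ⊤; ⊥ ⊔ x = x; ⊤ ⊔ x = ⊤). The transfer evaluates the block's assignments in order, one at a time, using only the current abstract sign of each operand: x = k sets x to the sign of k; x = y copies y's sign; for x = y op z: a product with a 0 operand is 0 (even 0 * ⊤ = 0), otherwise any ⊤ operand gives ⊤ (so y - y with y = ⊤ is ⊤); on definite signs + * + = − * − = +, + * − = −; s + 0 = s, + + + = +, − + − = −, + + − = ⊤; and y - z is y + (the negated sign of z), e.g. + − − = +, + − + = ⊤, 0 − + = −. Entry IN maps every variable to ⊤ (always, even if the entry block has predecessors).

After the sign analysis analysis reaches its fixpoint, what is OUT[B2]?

Answer: {a: ⊤, b: ⊤, c: -, d: ⊤, e: ⊤, f: ⊤}

Working:
Converged values:
  B0:  IN=(all ⊤)  OUT=(all ⊤)
  B1:  IN=(all ⊤)  OUT={d:-, e:-, f:-; rest ⊤}
  B2:  IN=(all ⊤)  OUT={c:-; rest ⊤}
  B3:  IN={c:-; rest ⊤}  OUT={b:+, c:-, d:-; rest ⊤}
  B4:  IN={b:+, c:-, d:-; rest ⊤}  OUT={b:+, c:-, d:-; rest ⊤}

Merge at B2: IN[B2] = OUT[B0] ⊔ OUT[B1] = {a: ⊤, b: ⊤, c: ⊤, d: ⊤, e: ⊤, f: ⊤}
Applying B2's transfer function to that IN value gives OUT[B2] (row B2 above).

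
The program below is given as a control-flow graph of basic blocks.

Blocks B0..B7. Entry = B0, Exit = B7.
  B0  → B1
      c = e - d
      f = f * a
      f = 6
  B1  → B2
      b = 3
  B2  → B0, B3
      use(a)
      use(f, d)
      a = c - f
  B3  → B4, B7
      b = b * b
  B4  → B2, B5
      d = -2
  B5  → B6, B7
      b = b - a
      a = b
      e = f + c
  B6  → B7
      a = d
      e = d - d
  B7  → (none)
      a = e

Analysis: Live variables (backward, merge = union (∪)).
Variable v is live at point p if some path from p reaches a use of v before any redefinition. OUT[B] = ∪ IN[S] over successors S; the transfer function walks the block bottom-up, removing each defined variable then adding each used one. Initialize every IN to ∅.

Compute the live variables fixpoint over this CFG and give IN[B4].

Per-block solution:
  B0:   IN={a, d, e, f}   OUT={a, c, d, e, f}
  B1:   IN={a, c, d, e, f}   OUT={a, b, c, d, e, f}
  B2:   IN={a, b, c, d, e, f}   OUT={a, b, c, d, e, f}
  B3:   IN={a, b, c, e, f}   OUT={a, b, c, e, f}
  B4:   IN={a, b, c, e, f}   OUT={a, b, c, d, e, f}
  B5:   IN={a, b, c, d, f}   OUT={d, e}
  B6:   IN={d}   OUT={e}
  B7:   IN={e}   OUT={}

Merge at B4: OUT[B4] = IN[B2] ⊔ IN[B5] = {a, b, c, d, e, f}
Applying B4's transfer function to that OUT value gives IN[B4] (row B4 above).

Answer: {a, b, c, e, f}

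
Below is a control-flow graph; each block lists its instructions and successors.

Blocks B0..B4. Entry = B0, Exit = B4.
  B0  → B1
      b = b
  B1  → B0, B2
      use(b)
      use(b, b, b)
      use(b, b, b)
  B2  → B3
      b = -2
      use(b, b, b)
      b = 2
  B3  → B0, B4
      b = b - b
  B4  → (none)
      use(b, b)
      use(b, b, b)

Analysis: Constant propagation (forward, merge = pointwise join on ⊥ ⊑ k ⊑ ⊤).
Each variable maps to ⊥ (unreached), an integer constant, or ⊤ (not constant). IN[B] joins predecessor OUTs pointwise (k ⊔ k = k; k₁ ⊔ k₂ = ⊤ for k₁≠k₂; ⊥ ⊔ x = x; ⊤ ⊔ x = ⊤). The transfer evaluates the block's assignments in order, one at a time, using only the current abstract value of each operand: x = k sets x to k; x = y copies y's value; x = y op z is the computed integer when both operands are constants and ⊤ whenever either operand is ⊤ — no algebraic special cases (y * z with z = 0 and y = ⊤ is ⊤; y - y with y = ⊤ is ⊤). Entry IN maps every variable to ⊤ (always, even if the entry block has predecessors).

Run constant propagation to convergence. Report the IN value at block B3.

Fixpoint table:
  B0: | IN=(all ⊤) | OUT=(all ⊤)
  B1: | IN=(all ⊤) | OUT=(all ⊤)
  B2: | IN=(all ⊤) | OUT={b:2; rest ⊤}
  B3: | IN={b:2; rest ⊤} | OUT={b:0; rest ⊤}
  B4: | IN={b:0; rest ⊤} | OUT={b:0; rest ⊤}

Merge at B3: IN[B3] = OUT[B2] = {a: ⊤, b: 2, c: ⊤, d: ⊤, e: ⊤, f: ⊤}

Answer: {a: ⊤, b: 2, c: ⊤, d: ⊤, e: ⊤, f: ⊤}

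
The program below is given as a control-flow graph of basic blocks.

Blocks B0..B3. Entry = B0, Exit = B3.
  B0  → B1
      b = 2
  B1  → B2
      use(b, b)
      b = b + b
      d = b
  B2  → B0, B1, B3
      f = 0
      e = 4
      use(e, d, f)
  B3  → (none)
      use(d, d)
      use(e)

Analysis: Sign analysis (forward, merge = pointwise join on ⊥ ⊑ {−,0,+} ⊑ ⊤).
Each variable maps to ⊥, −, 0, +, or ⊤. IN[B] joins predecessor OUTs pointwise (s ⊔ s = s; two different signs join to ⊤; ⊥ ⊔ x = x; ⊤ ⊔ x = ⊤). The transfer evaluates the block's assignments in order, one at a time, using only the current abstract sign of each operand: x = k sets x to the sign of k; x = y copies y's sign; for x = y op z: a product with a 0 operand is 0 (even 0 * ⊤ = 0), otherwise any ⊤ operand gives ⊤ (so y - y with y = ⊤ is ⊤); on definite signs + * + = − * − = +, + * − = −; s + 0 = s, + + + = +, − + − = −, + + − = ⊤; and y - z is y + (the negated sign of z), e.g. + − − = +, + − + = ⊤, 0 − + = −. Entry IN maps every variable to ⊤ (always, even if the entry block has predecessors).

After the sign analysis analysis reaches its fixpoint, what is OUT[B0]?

Answer: {a: ⊤, b: +, c: ⊤, d: ⊤, e: ⊤, f: ⊤}

Trace:
Converged values:
  B0:  IN=(all ⊤)  OUT={b:+; rest ⊤}
  B1:  IN={b:+; rest ⊤}  OUT={b:+, d:+; rest ⊤}
  B2:  IN={b:+, d:+; rest ⊤}  OUT={b:+, d:+, e:+, f:0; rest ⊤}
  B3:  IN={b:+, d:+, e:+, f:0; rest ⊤}  OUT={b:+, d:+, e:+, f:0; rest ⊤}

Merge at B0 (entry node, so the boundary value (all ⊤) is joined with the incoming edge(s)): IN[B0] = (all ⊤) ⊔ OUT[B2] = {a: ⊤, b: ⊤, c: ⊤, d: ⊤, e: ⊤, f: ⊤}
Applying B0's transfer function to that IN value gives OUT[B0] (row B0 above).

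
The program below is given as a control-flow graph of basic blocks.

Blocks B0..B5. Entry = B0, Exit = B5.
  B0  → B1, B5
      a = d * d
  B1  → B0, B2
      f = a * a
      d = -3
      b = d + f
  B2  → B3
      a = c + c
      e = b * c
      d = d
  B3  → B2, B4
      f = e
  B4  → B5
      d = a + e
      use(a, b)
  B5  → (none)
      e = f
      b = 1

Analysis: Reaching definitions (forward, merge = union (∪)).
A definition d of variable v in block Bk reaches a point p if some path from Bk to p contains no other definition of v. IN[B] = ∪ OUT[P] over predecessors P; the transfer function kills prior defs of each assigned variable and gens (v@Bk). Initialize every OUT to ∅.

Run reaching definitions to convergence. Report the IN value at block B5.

Answer: {a@B0, a@B2, b@B1, d@B1, d@B4, e@B2, f@B1, f@B3}

Working:
Per-block solution:
  B0:  IN={a@B0, b@B1, d@B1, f@B1}  OUT={a@B0, b@B1, d@B1, f@B1}
  B1:  IN={a@B0, b@B1, d@B1, f@B1}  OUT={a@B0, b@B1, d@B1, f@B1}
  B2:  IN={a@B0, a@B2, b@B1, d@B1, d@B2, e@B2, f@B1, f@B3}  OUT={a@B2, b@B1, d@B2, e@B2, f@B1, f@B3}
  B3:  IN={a@B2, b@B1, d@B2, e@B2, f@B1, f@B3}  OUT={a@B2, b@B1, d@B2, e@B2, f@B3}
  B4:  IN={a@B2, b@B1, d@B2, e@B2, f@B3}  OUT={a@B2, b@B1, d@B4, e@B2, f@B3}
  B5:  IN={a@B0, a@B2, b@B1, d@B1, d@B4, e@B2, f@B1, f@B3}  OUT={a@B0, a@B2, b@B5, d@B1, d@B4, e@B5, f@B1, f@B3}

Merge at B5: IN[B5] = OUT[B0] ⊔ OUT[B4] = {a@B0, a@B2, b@B1, d@B1, d@B4, e@B2, f@B1, f@B3}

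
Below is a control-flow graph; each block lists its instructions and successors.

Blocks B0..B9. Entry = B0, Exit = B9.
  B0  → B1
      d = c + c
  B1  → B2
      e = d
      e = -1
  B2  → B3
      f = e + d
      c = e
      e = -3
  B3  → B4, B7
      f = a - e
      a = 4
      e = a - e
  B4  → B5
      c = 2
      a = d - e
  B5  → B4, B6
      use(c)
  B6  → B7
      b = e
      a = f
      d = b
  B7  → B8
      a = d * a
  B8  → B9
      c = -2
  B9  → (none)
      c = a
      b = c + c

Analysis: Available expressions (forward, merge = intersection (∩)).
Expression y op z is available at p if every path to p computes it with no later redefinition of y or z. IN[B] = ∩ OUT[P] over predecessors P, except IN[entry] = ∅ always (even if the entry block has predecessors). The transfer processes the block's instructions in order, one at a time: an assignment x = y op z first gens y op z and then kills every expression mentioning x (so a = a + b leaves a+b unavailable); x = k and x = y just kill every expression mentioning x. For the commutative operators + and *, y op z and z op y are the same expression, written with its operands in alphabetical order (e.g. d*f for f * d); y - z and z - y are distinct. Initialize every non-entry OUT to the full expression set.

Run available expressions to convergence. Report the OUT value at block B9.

Answer: {c+c}

Working:
Per-block solution:
  B0:  IN={}  OUT={c+c}
  B1:  IN={c+c}  OUT={c+c}
  B2:  IN={c+c}  OUT={}
  B3:  IN={}  OUT={}
  B4:  IN={}  OUT={d-e}
  B5:  IN={d-e}  OUT={d-e}
  B6:  IN={d-e}  OUT={}
  B7:  IN={}  OUT={}
  B8:  IN={}  OUT={}
  B9:  IN={}  OUT={c+c}

Merge at B9: IN[B9] = OUT[B8] = {}
Applying B9's transfer function to that IN value gives OUT[B9] (row B9 above).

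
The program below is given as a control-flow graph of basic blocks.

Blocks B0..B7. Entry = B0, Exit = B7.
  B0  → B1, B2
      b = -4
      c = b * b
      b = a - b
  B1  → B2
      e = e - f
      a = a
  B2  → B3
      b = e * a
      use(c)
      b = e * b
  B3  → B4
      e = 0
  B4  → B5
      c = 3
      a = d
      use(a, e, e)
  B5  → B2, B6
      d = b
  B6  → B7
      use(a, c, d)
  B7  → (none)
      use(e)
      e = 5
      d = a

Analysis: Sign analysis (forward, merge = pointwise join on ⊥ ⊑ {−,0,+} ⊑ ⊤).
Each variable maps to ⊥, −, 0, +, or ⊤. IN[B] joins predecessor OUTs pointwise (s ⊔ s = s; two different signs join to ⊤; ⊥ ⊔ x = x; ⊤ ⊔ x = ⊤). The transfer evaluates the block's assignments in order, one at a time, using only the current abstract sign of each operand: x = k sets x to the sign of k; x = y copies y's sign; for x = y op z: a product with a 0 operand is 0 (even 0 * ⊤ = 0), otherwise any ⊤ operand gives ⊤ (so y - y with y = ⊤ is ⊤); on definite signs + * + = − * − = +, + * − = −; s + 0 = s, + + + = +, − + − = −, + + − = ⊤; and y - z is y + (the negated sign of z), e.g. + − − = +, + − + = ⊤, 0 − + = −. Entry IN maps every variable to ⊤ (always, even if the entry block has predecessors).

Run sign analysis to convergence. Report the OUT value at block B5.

Converged values:
  B0:  IN=(all ⊤)  OUT={c:+; rest ⊤}
  B1:  IN={c:+; rest ⊤}  OUT={c:+; rest ⊤}
  B2:  IN={c:+; rest ⊤}  OUT={c:+; rest ⊤}
  B3:  IN={c:+; rest ⊤}  OUT={c:+, e:0; rest ⊤}
  B4:  IN={c:+, e:0; rest ⊤}  OUT={c:+, e:0; rest ⊤}
  B5:  IN={c:+, e:0; rest ⊤}  OUT={c:+, e:0; rest ⊤}
  B6:  IN={c:+, e:0; rest ⊤}  OUT={c:+, e:0; rest ⊤}
  B7:  IN={c:+, e:0; rest ⊤}  OUT={c:+, e:+; rest ⊤}

Merge at B5: IN[B5] = OUT[B4] = {a: ⊤, b: ⊤, c: +, d: ⊤, e: 0, f: ⊤}
Applying B5's transfer function to that IN value gives OUT[B5] (row B5 above).

Answer: {a: ⊤, b: ⊤, c: +, d: ⊤, e: 0, f: ⊤}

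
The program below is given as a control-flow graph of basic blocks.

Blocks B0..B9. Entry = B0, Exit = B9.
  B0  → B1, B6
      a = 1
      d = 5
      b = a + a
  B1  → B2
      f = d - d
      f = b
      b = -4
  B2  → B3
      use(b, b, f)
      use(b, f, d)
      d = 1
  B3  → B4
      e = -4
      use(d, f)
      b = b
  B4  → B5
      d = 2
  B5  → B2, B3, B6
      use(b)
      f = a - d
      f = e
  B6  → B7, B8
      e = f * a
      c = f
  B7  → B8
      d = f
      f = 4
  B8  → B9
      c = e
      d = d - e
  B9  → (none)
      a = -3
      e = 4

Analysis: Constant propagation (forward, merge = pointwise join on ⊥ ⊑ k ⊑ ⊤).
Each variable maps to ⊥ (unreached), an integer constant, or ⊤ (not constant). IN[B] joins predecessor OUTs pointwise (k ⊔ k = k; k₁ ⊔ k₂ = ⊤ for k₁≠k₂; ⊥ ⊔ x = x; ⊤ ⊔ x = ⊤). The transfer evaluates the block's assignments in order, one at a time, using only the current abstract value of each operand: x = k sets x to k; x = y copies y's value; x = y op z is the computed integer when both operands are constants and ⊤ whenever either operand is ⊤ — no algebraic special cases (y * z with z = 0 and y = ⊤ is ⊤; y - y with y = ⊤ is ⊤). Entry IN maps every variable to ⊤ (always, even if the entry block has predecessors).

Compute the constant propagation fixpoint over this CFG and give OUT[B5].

Fixpoint table:
  B0:  IN=(all ⊤)  OUT={a:1, b:2, d:5; rest ⊤}
  B1:  IN={a:1, b:2, d:5; rest ⊤}  OUT={a:1, b:-4, d:5, f:2; rest ⊤}
  B2:  IN={a:1, b:-4; rest ⊤}  OUT={a:1, b:-4, d:1; rest ⊤}
  B3:  IN={a:1, b:-4; rest ⊤}  OUT={a:1, b:-4, e:-4; rest ⊤}
  B4:  IN={a:1, b:-4, e:-4; rest ⊤}  OUT={a:1, b:-4, d:2, e:-4; rest ⊤}
  B5:  IN={a:1, b:-4, d:2, e:-4; rest ⊤}  OUT={a:1, b:-4, d:2, e:-4, f:-4; rest ⊤}
  B6:  IN={a:1; rest ⊤}  OUT={a:1; rest ⊤}
  B7:  IN={a:1; rest ⊤}  OUT={a:1, f:4; rest ⊤}
  B8:  IN={a:1; rest ⊤}  OUT={a:1; rest ⊤}
  B9:  IN={a:1; rest ⊤}  OUT={a:-3, e:4; rest ⊤}

Merge at B5: IN[B5] = OUT[B4] = {a: 1, b: -4, c: ⊤, d: 2, e: -4, f: ⊤}
Applying B5's transfer function to that IN value gives OUT[B5] (row B5 above).

Answer: {a: 1, b: -4, c: ⊤, d: 2, e: -4, f: -4}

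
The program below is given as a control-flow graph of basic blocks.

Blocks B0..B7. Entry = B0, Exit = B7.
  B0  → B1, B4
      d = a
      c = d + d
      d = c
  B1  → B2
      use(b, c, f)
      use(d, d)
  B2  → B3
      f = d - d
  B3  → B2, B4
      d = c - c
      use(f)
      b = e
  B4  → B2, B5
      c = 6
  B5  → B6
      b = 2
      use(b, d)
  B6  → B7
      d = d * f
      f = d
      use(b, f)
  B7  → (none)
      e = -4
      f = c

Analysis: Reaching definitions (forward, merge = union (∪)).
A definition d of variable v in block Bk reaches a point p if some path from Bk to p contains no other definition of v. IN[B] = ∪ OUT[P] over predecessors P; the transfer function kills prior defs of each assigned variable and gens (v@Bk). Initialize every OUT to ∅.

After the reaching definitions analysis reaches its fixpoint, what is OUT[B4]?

Answer: {b@B3, c@B4, d@B0, d@B3, f@B2}

Working:
Fixpoint table:
  B0:  IN={}  OUT={c@B0, d@B0}
  B1:  IN={c@B0, d@B0}  OUT={c@B0, d@B0}
  B2:  IN={b@B3, c@B0, c@B4, d@B0, d@B3, f@B2}  OUT={b@B3, c@B0, c@B4, d@B0, d@B3, f@B2}
  B3:  IN={b@B3, c@B0, c@B4, d@B0, d@B3, f@B2}  OUT={b@B3, c@B0, c@B4, d@B3, f@B2}
  B4:  IN={b@B3, c@B0, c@B4, d@B0, d@B3, f@B2}  OUT={b@B3, c@B4, d@B0, d@B3, f@B2}
  B5:  IN={b@B3, c@B4, d@B0, d@B3, f@B2}  OUT={b@B5, c@B4, d@B0, d@B3, f@B2}
  B6:  IN={b@B5, c@B4, d@B0, d@B3, f@B2}  OUT={b@B5, c@B4, d@B6, f@B6}
  B7:  IN={b@B5, c@B4, d@B6, f@B6}  OUT={b@B5, c@B4, d@B6, e@B7, f@B7}

Merge at B4: IN[B4] = OUT[B0] ⊔ OUT[B3] = {b@B3, c@B0, c@B4, d@B0, d@B3, f@B2}
Applying B4's transfer function to that IN value gives OUT[B4] (row B4 above).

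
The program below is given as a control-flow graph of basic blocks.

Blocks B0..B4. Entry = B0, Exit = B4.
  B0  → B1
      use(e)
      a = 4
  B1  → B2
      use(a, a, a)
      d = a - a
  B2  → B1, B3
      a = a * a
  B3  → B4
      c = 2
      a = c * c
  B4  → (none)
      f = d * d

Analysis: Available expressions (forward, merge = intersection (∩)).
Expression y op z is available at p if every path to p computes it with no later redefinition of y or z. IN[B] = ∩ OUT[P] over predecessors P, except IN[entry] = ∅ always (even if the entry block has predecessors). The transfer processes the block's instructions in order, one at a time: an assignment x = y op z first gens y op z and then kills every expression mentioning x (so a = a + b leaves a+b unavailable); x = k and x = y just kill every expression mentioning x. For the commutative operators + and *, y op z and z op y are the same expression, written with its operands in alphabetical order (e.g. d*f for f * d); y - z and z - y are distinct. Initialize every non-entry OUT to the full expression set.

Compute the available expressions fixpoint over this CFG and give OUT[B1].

Converged values:
  B0:  IN={}  OUT={}
  B1:  IN={}  OUT={a-a}
  B2:  IN={a-a}  OUT={}
  B3:  IN={}  OUT={c*c}
  B4:  IN={c*c}  OUT={c*c, d*d}

Merge at B1: IN[B1] = OUT[B0] ∩ OUT[B2] = {}
Applying B1's transfer function to that IN value gives OUT[B1] (row B1 above).

Answer: {a-a}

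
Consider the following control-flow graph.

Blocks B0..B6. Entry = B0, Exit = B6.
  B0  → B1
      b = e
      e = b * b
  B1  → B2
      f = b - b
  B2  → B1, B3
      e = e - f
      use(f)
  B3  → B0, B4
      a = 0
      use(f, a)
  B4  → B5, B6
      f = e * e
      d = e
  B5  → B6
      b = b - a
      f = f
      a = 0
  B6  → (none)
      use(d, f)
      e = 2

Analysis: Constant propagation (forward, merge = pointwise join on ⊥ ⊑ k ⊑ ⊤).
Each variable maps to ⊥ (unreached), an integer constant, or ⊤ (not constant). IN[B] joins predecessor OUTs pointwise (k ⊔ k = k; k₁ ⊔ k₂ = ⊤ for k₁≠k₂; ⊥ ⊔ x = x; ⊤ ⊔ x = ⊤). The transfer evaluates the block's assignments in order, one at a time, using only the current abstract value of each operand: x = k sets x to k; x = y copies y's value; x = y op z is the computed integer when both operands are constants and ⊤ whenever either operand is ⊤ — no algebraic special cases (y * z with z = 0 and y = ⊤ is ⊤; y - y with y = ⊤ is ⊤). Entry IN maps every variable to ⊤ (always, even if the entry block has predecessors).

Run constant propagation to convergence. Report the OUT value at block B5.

Converged values:
  B0: | IN=(all ⊤) | OUT=(all ⊤)
  B1: | IN=(all ⊤) | OUT=(all ⊤)
  B2: | IN=(all ⊤) | OUT=(all ⊤)
  B3: | IN=(all ⊤) | OUT={a:0; rest ⊤}
  B4: | IN={a:0; rest ⊤} | OUT={a:0; rest ⊤}
  B5: | IN={a:0; rest ⊤} | OUT={a:0; rest ⊤}
  B6: | IN={a:0; rest ⊤} | OUT={a:0, e:2; rest ⊤}

Merge at B5: IN[B5] = OUT[B4] = {a: 0, b: ⊤, c: ⊤, d: ⊤, e: ⊤, f: ⊤}
Applying B5's transfer function to that IN value gives OUT[B5] (row B5 above).

Answer: {a: 0, b: ⊤, c: ⊤, d: ⊤, e: ⊤, f: ⊤}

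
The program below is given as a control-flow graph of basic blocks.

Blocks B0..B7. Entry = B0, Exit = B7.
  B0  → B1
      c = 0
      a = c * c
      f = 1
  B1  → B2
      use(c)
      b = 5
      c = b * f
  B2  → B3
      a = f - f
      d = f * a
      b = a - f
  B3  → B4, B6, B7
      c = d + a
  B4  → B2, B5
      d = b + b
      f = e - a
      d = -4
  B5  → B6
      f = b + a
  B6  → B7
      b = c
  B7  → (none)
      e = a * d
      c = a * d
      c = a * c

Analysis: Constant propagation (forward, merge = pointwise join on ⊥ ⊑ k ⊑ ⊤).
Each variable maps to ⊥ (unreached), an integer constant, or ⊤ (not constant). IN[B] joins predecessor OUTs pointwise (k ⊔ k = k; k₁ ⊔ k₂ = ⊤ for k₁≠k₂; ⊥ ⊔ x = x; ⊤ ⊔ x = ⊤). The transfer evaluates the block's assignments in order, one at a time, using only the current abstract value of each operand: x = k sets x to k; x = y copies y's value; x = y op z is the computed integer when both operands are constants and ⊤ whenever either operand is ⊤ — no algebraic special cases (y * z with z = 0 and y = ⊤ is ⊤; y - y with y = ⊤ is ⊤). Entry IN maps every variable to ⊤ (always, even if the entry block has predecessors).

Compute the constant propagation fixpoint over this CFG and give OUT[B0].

Per-block solution:
  B0:  IN=(all ⊤)  OUT={a:0, c:0, f:1; rest ⊤}
  B1:  IN={a:0, c:0, f:1; rest ⊤}  OUT={a:0, b:5, c:5, f:1; rest ⊤}
  B2:  IN=(all ⊤)  OUT=(all ⊤)
  B3:  IN=(all ⊤)  OUT=(all ⊤)
  B4:  IN=(all ⊤)  OUT={d:-4; rest ⊤}
  B5:  IN={d:-4; rest ⊤}  OUT={d:-4; rest ⊤}
  B6:  IN=(all ⊤)  OUT=(all ⊤)
  B7:  IN=(all ⊤)  OUT=(all ⊤)

B0 is the boundary node: IN[B0] = {a: ⊤, b: ⊤, c: ⊤, d: ⊤, e: ⊤, f: ⊤}
Applying B0's transfer function to that IN value gives OUT[B0] (row B0 above).

Answer: {a: 0, b: ⊤, c: 0, d: ⊤, e: ⊤, f: 1}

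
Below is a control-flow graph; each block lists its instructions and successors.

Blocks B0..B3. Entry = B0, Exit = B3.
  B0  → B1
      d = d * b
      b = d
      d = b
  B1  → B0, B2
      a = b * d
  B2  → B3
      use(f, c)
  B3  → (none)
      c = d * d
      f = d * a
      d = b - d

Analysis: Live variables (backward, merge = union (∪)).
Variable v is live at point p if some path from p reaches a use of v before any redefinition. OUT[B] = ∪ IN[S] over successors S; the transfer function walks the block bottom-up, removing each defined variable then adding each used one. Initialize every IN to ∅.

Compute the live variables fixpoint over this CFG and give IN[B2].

Answer: {a, b, c, d, f}

Trace:
Fixpoint table:
  B0: | IN={b, c, d, f} | OUT={b, c, d, f}
  B1: | IN={b, c, d, f} | OUT={a, b, c, d, f}
  B2: | IN={a, b, c, d, f} | OUT={a, b, d}
  B3: | IN={a, b, d} | OUT={}

Merge at B2: OUT[B2] = IN[B3] = {a, b, d}
Applying B2's transfer function to that OUT value gives IN[B2] (row B2 above).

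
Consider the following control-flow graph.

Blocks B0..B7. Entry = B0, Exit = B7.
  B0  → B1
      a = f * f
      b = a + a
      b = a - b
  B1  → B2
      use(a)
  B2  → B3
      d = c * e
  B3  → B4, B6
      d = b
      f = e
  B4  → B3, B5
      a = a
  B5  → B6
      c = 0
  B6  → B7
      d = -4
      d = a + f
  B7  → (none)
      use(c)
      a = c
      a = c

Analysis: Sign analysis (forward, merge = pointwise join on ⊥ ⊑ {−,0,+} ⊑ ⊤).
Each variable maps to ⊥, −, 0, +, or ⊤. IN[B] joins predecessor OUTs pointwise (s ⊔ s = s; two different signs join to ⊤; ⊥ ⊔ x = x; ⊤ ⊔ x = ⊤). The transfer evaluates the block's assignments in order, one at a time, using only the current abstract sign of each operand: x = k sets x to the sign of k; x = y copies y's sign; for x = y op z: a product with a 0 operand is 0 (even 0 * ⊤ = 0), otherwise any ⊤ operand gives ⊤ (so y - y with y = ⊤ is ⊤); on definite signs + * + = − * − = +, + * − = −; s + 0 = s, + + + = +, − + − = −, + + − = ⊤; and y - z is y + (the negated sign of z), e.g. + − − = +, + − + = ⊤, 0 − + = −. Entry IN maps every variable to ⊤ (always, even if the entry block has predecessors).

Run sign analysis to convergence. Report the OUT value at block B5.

Answer: {a: ⊤, b: ⊤, c: 0, d: ⊤, e: ⊤, f: ⊤}

Working:
Fixpoint table:
  B0:   IN=(all ⊤)   OUT=(all ⊤)
  B1:   IN=(all ⊤)   OUT=(all ⊤)
  B2:   IN=(all ⊤)   OUT=(all ⊤)
  B3:   IN=(all ⊤)   OUT=(all ⊤)
  B4:   IN=(all ⊤)   OUT=(all ⊤)
  B5:   IN=(all ⊤)   OUT={c:0; rest ⊤}
  B6:   IN=(all ⊤)   OUT=(all ⊤)
  B7:   IN=(all ⊤)   OUT=(all ⊤)

Merge at B5: IN[B5] = OUT[B4] = {a: ⊤, b: ⊤, c: ⊤, d: ⊤, e: ⊤, f: ⊤}
Applying B5's transfer function to that IN value gives OUT[B5] (row B5 above).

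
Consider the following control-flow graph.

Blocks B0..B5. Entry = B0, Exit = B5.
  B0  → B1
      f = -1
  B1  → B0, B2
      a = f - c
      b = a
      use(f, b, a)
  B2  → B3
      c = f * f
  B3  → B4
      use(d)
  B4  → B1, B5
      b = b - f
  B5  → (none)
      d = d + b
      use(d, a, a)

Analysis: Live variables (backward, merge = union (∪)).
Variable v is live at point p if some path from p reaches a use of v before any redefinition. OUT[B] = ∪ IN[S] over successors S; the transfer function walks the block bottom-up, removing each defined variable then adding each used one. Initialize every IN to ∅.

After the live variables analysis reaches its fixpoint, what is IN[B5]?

Per-block solution:
  B0:  IN={c, d}  OUT={c, d, f}
  B1:  IN={c, d, f}  OUT={a, b, c, d, f}
  B2:  IN={a, b, d, f}  OUT={a, b, c, d, f}
  B3:  IN={a, b, c, d, f}  OUT={a, b, c, d, f}
  B4:  IN={a, b, c, d, f}  OUT={a, b, c, d, f}
  B5:  IN={a, b, d}  OUT={}

B5 is the boundary node: OUT[B5] = {}
Applying B5's transfer function to that OUT value gives IN[B5] (row B5 above).

Answer: {a, b, d}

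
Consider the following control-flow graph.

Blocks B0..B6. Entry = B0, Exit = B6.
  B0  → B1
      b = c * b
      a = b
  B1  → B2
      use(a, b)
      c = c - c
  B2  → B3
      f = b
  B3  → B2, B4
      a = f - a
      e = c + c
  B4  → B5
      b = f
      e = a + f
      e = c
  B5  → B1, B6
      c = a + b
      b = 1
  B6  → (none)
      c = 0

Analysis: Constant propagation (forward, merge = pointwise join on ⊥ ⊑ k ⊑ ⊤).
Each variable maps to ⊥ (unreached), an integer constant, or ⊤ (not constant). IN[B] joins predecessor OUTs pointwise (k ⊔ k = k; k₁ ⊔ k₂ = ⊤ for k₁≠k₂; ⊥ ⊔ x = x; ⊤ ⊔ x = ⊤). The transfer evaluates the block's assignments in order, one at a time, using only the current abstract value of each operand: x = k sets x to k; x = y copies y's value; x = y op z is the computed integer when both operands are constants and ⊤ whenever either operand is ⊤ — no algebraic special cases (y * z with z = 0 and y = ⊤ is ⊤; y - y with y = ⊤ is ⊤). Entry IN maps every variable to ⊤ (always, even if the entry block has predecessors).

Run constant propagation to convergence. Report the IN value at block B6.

Answer: {a: ⊤, b: 1, c: ⊤, d: ⊤, e: ⊤, f: ⊤}

Working:
Per-block solution:
  B0: | IN=(all ⊤) | OUT=(all ⊤)
  B1: | IN=(all ⊤) | OUT=(all ⊤)
  B2: | IN=(all ⊤) | OUT=(all ⊤)
  B3: | IN=(all ⊤) | OUT=(all ⊤)
  B4: | IN=(all ⊤) | OUT=(all ⊤)
  B5: | IN=(all ⊤) | OUT={b:1; rest ⊤}
  B6: | IN={b:1; rest ⊤} | OUT={b:1, c:0; rest ⊤}

Merge at B6: IN[B6] = OUT[B5] = {a: ⊤, b: 1, c: ⊤, d: ⊤, e: ⊤, f: ⊤}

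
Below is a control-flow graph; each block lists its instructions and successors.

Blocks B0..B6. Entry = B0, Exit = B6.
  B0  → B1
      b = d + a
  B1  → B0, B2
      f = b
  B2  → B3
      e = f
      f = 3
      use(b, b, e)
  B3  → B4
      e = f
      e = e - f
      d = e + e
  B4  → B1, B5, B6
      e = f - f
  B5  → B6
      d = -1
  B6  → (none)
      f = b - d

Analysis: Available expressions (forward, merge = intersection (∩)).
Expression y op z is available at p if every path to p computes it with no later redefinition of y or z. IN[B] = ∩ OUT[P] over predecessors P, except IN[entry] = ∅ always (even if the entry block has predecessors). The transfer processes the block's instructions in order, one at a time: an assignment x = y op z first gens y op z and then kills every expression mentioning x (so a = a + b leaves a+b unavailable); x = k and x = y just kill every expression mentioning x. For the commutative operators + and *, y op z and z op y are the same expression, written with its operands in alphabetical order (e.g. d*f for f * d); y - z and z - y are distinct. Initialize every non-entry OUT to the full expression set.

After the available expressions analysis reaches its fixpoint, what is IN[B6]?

Answer: {f-f}

Trace:
Fixpoint table:
  B0:  IN={}  OUT={a+d}
  B1:  IN={}  OUT={}
  B2:  IN={}  OUT={}
  B3:  IN={}  OUT={e+e}
  B4:  IN={e+e}  OUT={f-f}
  B5:  IN={f-f}  OUT={f-f}
  B6:  IN={f-f}  OUT={b-d}

Merge at B6: IN[B6] = OUT[B4] ∩ OUT[B5] = {f-f}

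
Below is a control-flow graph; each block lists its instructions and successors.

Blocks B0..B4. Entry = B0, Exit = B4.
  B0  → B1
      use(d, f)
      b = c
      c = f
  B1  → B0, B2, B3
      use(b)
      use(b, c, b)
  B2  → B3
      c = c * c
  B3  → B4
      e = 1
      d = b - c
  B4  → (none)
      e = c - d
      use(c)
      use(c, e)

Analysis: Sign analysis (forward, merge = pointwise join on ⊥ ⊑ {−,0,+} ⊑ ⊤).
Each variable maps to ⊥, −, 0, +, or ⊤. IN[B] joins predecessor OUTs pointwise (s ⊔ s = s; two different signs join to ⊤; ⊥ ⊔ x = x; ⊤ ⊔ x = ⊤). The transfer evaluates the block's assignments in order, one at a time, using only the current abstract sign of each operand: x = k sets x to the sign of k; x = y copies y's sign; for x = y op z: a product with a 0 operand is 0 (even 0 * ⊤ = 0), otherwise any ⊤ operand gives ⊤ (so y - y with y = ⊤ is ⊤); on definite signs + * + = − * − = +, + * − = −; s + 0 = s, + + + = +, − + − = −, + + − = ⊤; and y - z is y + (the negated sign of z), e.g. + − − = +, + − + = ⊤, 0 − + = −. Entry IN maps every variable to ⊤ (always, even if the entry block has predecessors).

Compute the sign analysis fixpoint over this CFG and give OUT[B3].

Answer: {a: ⊤, b: ⊤, c: ⊤, d: ⊤, e: +, f: ⊤}

Derivation:
Fixpoint table:
  B0: | IN=(all ⊤) | OUT=(all ⊤)
  B1: | IN=(all ⊤) | OUT=(all ⊤)
  B2: | IN=(all ⊤) | OUT=(all ⊤)
  B3: | IN=(all ⊤) | OUT={e:+; rest ⊤}
  B4: | IN={e:+; rest ⊤} | OUT=(all ⊤)

Merge at B3: IN[B3] = OUT[B1] ⊔ OUT[B2] = {a: ⊤, b: ⊤, c: ⊤, d: ⊤, e: ⊤, f: ⊤}
Applying B3's transfer function to that IN value gives OUT[B3] (row B3 above).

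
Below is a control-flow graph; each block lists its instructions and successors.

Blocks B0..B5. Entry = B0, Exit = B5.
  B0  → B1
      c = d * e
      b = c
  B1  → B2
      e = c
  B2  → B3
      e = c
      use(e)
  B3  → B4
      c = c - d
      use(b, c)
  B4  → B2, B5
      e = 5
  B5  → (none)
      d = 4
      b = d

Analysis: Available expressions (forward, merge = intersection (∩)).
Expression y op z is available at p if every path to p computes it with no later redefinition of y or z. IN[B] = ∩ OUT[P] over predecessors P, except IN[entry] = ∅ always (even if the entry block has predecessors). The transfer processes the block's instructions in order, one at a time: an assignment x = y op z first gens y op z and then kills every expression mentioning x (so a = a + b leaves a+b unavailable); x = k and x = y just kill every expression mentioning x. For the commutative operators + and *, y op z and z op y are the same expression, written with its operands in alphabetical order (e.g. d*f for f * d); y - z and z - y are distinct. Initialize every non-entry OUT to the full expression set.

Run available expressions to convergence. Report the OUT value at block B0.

Converged values:
  B0: | IN={} | OUT={d*e}
  B1: | IN={d*e} | OUT={}
  B2: | IN={} | OUT={}
  B3: | IN={} | OUT={}
  B4: | IN={} | OUT={}
  B5: | IN={} | OUT={}

B0 is the boundary node: IN[B0] = {}
Applying B0's transfer function to that IN value gives OUT[B0] (row B0 above).

Answer: {d*e}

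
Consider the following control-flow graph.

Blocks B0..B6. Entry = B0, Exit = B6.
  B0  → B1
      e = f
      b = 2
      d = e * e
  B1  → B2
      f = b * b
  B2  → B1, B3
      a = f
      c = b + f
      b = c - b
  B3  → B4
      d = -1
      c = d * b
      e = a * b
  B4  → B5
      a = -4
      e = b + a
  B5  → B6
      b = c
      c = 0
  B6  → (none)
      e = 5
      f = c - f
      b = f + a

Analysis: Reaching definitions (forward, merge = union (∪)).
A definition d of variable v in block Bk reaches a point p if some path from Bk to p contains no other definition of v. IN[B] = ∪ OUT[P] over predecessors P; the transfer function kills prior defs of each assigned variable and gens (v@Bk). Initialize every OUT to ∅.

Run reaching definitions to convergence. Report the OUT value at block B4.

Per-block solution:
  B0: | IN={} | OUT={b@B0, d@B0, e@B0}
  B1: | IN={a@B2, b@B0, b@B2, c@B2, d@B0, e@B0, f@B1} | OUT={a@B2, b@B0, b@B2, c@B2, d@B0, e@B0, f@B1}
  B2: | IN={a@B2, b@B0, b@B2, c@B2, d@B0, e@B0, f@B1} | OUT={a@B2, b@B2, c@B2, d@B0, e@B0, f@B1}
  B3: | IN={a@B2, b@B2, c@B2, d@B0, e@B0, f@B1} | OUT={a@B2, b@B2, c@B3, d@B3, e@B3, f@B1}
  B4: | IN={a@B2, b@B2, c@B3, d@B3, e@B3, f@B1} | OUT={a@B4, b@B2, c@B3, d@B3, e@B4, f@B1}
  B5: | IN={a@B4, b@B2, c@B3, d@B3, e@B4, f@B1} | OUT={a@B4, b@B5, c@B5, d@B3, e@B4, f@B1}
  B6: | IN={a@B4, b@B5, c@B5, d@B3, e@B4, f@B1} | OUT={a@B4, b@B6, c@B5, d@B3, e@B6, f@B6}

Merge at B4: IN[B4] = OUT[B3] = {a@B2, b@B2, c@B3, d@B3, e@B3, f@B1}
Applying B4's transfer function to that IN value gives OUT[B4] (row B4 above).

Answer: {a@B4, b@B2, c@B3, d@B3, e@B4, f@B1}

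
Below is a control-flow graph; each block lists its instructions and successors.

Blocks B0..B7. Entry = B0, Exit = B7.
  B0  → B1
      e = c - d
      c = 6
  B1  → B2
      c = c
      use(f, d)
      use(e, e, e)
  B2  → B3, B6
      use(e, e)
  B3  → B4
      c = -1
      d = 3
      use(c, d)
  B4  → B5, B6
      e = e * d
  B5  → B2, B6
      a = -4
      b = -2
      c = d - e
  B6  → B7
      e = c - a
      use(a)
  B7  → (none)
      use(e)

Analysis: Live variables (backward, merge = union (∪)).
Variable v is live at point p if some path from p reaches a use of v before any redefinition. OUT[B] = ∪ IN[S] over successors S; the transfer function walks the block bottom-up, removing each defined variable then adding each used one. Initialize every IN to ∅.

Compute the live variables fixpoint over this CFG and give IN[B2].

Answer: {a, c, e}

Working:
Per-block solution:
  B0: | IN={a, c, d, f} | OUT={a, c, d, e, f}
  B1: | IN={a, c, d, e, f} | OUT={a, c, e}
  B2: | IN={a, c, e} | OUT={a, c, e}
  B3: | IN={a, e} | OUT={a, c, d, e}
  B4: | IN={a, c, d, e} | OUT={a, c, d, e}
  B5: | IN={d, e} | OUT={a, c, e}
  B6: | IN={a, c} | OUT={e}
  B7: | IN={e} | OUT={}

Merge at B2: OUT[B2] = IN[B3] ⊔ IN[B6] = {a, c, e}
Applying B2's transfer function to that OUT value gives IN[B2] (row B2 above).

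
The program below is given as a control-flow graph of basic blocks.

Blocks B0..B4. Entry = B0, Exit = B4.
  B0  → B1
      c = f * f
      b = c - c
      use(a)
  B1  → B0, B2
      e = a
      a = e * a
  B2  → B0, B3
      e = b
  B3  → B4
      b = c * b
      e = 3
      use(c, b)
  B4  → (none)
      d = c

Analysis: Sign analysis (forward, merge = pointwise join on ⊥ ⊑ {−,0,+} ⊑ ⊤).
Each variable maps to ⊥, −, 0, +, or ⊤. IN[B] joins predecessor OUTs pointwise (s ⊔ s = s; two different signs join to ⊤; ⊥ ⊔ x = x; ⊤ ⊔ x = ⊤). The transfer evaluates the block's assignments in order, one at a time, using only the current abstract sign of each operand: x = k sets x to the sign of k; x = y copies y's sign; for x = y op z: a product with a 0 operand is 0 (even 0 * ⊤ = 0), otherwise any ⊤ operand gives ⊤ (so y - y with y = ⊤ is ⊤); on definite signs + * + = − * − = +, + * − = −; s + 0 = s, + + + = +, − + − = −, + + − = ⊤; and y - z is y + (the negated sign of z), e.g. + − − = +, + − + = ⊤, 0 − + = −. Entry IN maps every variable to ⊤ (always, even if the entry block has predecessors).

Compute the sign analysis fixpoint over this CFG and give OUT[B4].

Answer: {a: ⊤, b: ⊤, c: ⊤, d: ⊤, e: +, f: ⊤}

Trace:
Fixpoint table:
  B0:   IN=(all ⊤)   OUT=(all ⊤)
  B1:   IN=(all ⊤)   OUT=(all ⊤)
  B2:   IN=(all ⊤)   OUT=(all ⊤)
  B3:   IN=(all ⊤)   OUT={e:+; rest ⊤}
  B4:   IN={e:+; rest ⊤}   OUT={e:+; rest ⊤}

Merge at B4: IN[B4] = OUT[B3] = {a: ⊤, b: ⊤, c: ⊤, d: ⊤, e: +, f: ⊤}
Applying B4's transfer function to that IN value gives OUT[B4] (row B4 above).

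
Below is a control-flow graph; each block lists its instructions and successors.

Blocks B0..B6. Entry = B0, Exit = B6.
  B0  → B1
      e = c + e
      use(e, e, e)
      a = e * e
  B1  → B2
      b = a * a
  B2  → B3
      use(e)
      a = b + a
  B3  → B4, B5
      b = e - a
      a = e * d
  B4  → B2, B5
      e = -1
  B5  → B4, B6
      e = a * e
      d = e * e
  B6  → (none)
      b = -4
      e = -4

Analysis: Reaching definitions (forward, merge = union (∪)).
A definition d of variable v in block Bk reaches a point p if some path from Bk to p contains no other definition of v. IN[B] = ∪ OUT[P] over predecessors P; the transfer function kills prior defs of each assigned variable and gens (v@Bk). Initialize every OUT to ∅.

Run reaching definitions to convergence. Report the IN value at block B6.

Answer: {a@B3, b@B3, d@B5, e@B5}

Working:
Converged values:
  B0: | IN={} | OUT={a@B0, e@B0}
  B1: | IN={a@B0, e@B0} | OUT={a@B0, b@B1, e@B0}
  B2: | IN={a@B0, a@B3, b@B1, b@B3, d@B5, e@B0, e@B4} | OUT={a@B2, b@B1, b@B3, d@B5, e@B0, e@B4}
  B3: | IN={a@B2, b@B1, b@B3, d@B5, e@B0, e@B4} | OUT={a@B3, b@B3, d@B5, e@B0, e@B4}
  B4: | IN={a@B3, b@B3, d@B5, e@B0, e@B4, e@B5} | OUT={a@B3, b@B3, d@B5, e@B4}
  B5: | IN={a@B3, b@B3, d@B5, e@B0, e@B4} | OUT={a@B3, b@B3, d@B5, e@B5}
  B6: | IN={a@B3, b@B3, d@B5, e@B5} | OUT={a@B3, b@B6, d@B5, e@B6}

Merge at B6: IN[B6] = OUT[B5] = {a@B3, b@B3, d@B5, e@B5}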